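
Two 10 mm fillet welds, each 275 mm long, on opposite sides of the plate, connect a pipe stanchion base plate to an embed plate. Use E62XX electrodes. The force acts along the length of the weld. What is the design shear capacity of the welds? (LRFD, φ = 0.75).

E62XX → F_EXX = 620 MPa.
Effective throat t_e = 0.707 × 10 = 7.07 mm.
Total length L = 550 mm; A_we = 7.07 × 550 = 3888 mm².
F_nw = 0.6 F_EXX = 0.6 × 620 = 372 MPa.
φR_n = 0.75 × 372 × 3888 × 10⁻³ = 1085 kN.

φR_n ≈ 1080 kN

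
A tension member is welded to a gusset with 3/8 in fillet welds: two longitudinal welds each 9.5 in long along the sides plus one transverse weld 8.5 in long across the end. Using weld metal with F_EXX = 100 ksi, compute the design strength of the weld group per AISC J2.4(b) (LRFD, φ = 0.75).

φR_n ≈ 345 kip

t_e = 0.707 × 0.375 = 0.2651 in.
R_nwl = 0.6 × 100 × 0.2651 × 19 = 302.2 kip (longitudinal, 2 welds).
R_nwt = 0.6 × 100 × 0.2651 × 8.5 = 135.2 kip (transverse, base value).
(i) R_nwl + R_nwt = 437.5 kip; (ii) 0.85 R_nwl + 1.5 R_nwt = 459.7 kip.
R_n = max = 459.7 kip [governs: (ii)]; φR_n = 344.8 kip.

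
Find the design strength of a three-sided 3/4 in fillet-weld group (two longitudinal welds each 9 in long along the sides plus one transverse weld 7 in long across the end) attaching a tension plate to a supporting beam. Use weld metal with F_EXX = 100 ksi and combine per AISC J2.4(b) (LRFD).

φR_n ≈ 616 kip

t_e = 0.707 × 0.75 = 0.5302 in.
R_nwl = 0.6 × 100 × 0.5302 × 18 = 572.7 kip (longitudinal, 2 welds).
R_nwt = 0.6 × 100 × 0.5302 × 7 = 222.7 kip (transverse, base value).
(i) R_nwl + R_nwt = 795.4 kip; (ii) 0.85 R_nwl + 1.5 R_nwt = 820.8 kip.
R_n = max = 820.8 kip [governs: (ii)]; φR_n = 615.6 kip.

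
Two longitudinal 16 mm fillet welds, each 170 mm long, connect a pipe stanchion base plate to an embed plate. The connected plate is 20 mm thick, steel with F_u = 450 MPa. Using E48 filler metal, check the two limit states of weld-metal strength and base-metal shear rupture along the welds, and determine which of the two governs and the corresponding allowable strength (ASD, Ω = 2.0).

E48XX → F_EXX = 480 MPa.
t_e = 0.707 × 16 = 11.31 mm; L = 340 mm.
Weld metal: R_n/Ω = (1/2.0) × 0.6 × 480 × 11.31 × 340 × 10⁻³ = 553.8 kN.
Base metal (shear rupture): R_n/Ω = (1/2.0) × 0.6 × 450 × 20 × 340 × 10⁻³ = 918 kN.
Governing: weld metal.

R_n/Ω ≈ 554 kN (weld metal governs)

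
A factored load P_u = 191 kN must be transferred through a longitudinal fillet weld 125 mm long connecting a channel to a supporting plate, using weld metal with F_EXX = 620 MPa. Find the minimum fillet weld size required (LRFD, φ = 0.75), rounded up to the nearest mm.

w = 8 mm

Total weld length L = 125 mm.
Required throat t_e = P_u / (φ × 0.6 F_EXX × L) = 191 / (0.75 × 0.6 × 620 × 125 × 10⁻³) = 5.477 mm.
Required leg w = t_e / 0.707 = 7.746 mm → use 8 mm.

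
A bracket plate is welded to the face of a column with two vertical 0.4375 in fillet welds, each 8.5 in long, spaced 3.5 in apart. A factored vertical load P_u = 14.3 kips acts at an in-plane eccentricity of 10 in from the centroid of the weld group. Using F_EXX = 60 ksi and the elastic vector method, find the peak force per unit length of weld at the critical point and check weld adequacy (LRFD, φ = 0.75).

f_max ≈ 4.64 kip/in; adequate

Total weld length L_w = 17 in. Treat welds as unit-width lines.
Polar moment about centroid: J = 2[d³/12 + d(b/2)²] = 2[8.5³/12 + 8.5×1.75²] = 154.4 in³.
Direct shear f_v = P/L_w = 14.3 / 17 = 0.8412 kip/in (vertical).
Torsion M = P·e = 14.3 × 10 = 143 kip·in.
Critical point at (x, y) = (1.75, 4.25) from centroid. f_tx = M·y/J = 3.936 kip/in; f_ty = M·x/J = 1.621 kip/in.
Resultant f_max = √[f_tx² + (f_v + f_ty)²] = √[3.936² + (0.8412 + 1.621)²] = 4.642 kip/in.
Capacity per unit length: φr_n = 0.75 × 0.6 × 60 × (0.707 × 0.4375) = 8.351 kip/in.
4.642 ≤ 8.351 → adequate.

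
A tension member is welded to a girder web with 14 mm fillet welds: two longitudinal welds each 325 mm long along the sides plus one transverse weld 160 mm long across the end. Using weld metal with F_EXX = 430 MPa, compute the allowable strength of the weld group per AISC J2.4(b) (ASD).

t_e = 0.707 × 14 = 9.898 mm.
R_nwl = 0.6 × 430 × 9.898 × 650 × 10⁻³ = 1660 kN (longitudinal, 2 welds).
R_nwt = 0.6 × 430 × 9.898 × 160 × 10⁻³ = 408.6 kN (transverse, base value).
(i) R_nwl + R_nwt = 2068 kN; (ii) 0.85 R_nwl + 1.5 R_nwt = 2024 kN.
R_n = max = 2068 kN [governs: (i)]; R_n/Ω = 1034 kN.

R_n/Ω ≈ 1030 kN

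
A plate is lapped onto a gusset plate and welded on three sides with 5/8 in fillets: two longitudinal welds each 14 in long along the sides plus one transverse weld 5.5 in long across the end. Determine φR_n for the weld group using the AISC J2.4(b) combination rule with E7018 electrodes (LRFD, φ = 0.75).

E70XX → F_EXX = 70 ksi.
t_e = 0.707 × 0.625 = 0.4419 in.
R_nwl = 0.6 × 70 × 0.4419 × 28 = 519.6 kips (longitudinal, 2 welds).
R_nwt = 0.6 × 70 × 0.4419 × 5.5 = 102.1 kips (transverse, base value).
(i) R_nwl + R_nwt = 621.7 kips; (ii) 0.85 R_nwl + 1.5 R_nwt = 594.8 kips.
R_n = max = 621.7 kips [governs: (i)]; φR_n = 466.3 kips.

φR_n ≈ 466 kips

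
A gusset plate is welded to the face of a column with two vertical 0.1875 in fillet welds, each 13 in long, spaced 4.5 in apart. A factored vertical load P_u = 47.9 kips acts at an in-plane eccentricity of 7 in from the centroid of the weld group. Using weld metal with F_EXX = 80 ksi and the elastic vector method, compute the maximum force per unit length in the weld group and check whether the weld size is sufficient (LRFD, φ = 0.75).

f_max ≈ 5.52 kip/in; NOT adequate

Total weld length L_w = 26 in. Treat welds as unit-width lines.
Polar moment about centroid: J = 2[d³/12 + d(b/2)²] = 2[13³/12 + 13×2.25²] = 497.8 in³.
Direct shear f_v = P/L_w = 47.9 / 26 = 1.842 kip/in (vertical).
Torsion M = P·e = 47.9 × 7 = 335.3 kip·in.
Critical point at (x, y) = (2.25, 6.5) from centroid. f_tx = M·y/J = 4.378 kip/in; f_ty = M·x/J = 1.516 kip/in.
Resultant f_max = √[f_tx² + (f_v + f_ty)²] = √[4.378² + (1.842 + 1.516)²] = 5.518 kip/in.
Capacity per unit length: φr_n = 0.75 × 0.6 × 80 × (0.707 × 0.1875) = 4.772 kip/in.
5.518 > 4.772 → NOT adequate.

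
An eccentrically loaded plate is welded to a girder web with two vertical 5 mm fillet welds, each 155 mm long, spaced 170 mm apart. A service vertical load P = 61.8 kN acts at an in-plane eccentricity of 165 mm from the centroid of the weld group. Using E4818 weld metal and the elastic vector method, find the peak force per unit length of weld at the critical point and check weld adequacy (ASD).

E48XX → F_EXX = 480 MPa.
Total weld length L_w = 310 mm. Treat welds as unit-width lines.
Polar moment about centroid: J = 2[d³/12 + d(b/2)²] = 2[155³/12 + 155×85²] = 2860000 mm³.
Direct shear f_v = P/L_w = 61.8×10³ / 310 = 199.4 N/mm (vertical).
Torsion M = P·e = 61.8×10³ × 165 = 10197000 N·mm.
Critical point at (x, y) = (85, 77.5) from centroid. f_tx = M·y/J = 276.3 N/mm; f_ty = M·x/J = 303 N/mm.
Resultant f_max = √[f_tx² + (f_v + f_ty)²] = √[276.3² + (199.4 + 303)²] = 573.3 N/mm.
Capacity per unit length: r_n/Ω = (1/2.0) × 0.6 × 480 × (0.707 × 5) = 509 N/mm.
573.3 > 509 → NOT adequate.

f_max ≈ 573 N/mm; NOT adequate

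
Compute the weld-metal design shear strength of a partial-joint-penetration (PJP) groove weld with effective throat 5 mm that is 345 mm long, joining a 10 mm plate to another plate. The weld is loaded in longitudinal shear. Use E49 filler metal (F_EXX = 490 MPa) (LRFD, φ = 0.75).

φR_n ≈ 380 kN

Effective throat (given) t_e = 5 mm.
A_we = 5 × 345 = 1725 mm².
F_nw = 0.6 F_EXX = 294 MPa.
φR_n = 0.75 × 294 × 1725 × 10⁻³ = 380.4 kN.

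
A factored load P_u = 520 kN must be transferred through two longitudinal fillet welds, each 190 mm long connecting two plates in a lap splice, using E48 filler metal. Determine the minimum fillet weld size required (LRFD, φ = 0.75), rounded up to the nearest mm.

E48XX → F_EXX = 480 MPa.
Total weld length L = 380 mm.
Required throat t_e = P_u / (φ × 0.6 F_EXX × L) = 520 / (0.75 × 0.6 × 480 × 380 × 10⁻³) = 6.335 mm.
Required leg w = t_e / 0.707 = 8.961 mm → use 9 mm.

w = 9 mm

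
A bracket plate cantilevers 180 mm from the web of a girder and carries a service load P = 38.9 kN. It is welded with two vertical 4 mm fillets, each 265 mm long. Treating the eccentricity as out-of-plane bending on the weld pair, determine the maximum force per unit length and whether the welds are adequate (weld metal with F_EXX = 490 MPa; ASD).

f_max ≈ 308 N/mm; adequate

L_w = 2 × 265 = 530 mm; section modulus (unit throat) S = 2 × L²/6 = 23410 mm².
Direct shear f_v = P/L_w = 38.9×10³/530 = 73.4 N/mm.
Moment M = P × e = 38.9×10³ × 180 = 7002000 N·mm; bending f_b = M/S = 299.1 N/mm.
f_max = √(f_v² + f_b²) = √(73.4² + 299.1²) = 308 N/mm.
r_n/Ω = (1/2.0) × 0.6 × 490 × (0.707 × 4) = 415.7 N/mm → adequate.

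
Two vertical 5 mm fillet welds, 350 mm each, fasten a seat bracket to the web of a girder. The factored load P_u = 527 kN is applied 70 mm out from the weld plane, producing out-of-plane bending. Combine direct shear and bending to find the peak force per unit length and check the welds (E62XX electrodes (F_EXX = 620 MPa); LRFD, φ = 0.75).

L_w = 2 × 350 = 700 mm; section modulus (unit throat) S = 2 × L²/6 = 40830 mm².
Direct shear f_v = P/L_w = 527×10³/700 = 752.9 N/mm.
Moment M = P × e = 527×10³ × 70 = 36890000 N·mm; bending f_b = M/S = 903.4 N/mm.
f_max = √(f_v² + f_b²) = √(752.9² + 903.4²) = 1176 N/mm.
φr_n = 0.75 × 0.6 × 620 × (0.707 × 5) = 986.3 N/mm → NOT adequate.

f_max ≈ 1180 N/mm; NOT adequate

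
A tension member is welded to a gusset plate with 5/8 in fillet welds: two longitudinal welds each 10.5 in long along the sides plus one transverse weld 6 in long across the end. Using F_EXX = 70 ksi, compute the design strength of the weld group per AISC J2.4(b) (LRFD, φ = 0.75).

t_e = 0.707 × 0.625 = 0.4419 in.
R_nwl = 0.6 × 70 × 0.4419 × 21 = 389.7 kip (longitudinal, 2 welds).
R_nwt = 0.6 × 70 × 0.4419 × 6 = 111.4 kip (transverse, base value).
(i) R_nwl + R_nwt = 501.1 kip; (ii) 0.85 R_nwl + 1.5 R_nwt = 498.3 kip.
R_n = max = 501.1 kip [governs: (i)]; φR_n = 375.8 kip.

φR_n ≈ 376 kip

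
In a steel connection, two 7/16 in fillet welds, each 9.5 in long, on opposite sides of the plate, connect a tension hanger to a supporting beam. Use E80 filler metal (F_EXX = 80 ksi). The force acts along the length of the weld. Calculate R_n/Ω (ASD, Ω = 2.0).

R_n/Ω ≈ 141 kip

Effective throat t_e = 0.707 × 0.4375 = 0.3093 in.
Total length L = 19 in; A_we = 0.3093 × 19 = 5.877 in².
F_nw = 0.6 F_EXX = 0.6 × 80 = 48 ksi.
R_n = 48 × 5.877 = 282.1 kip; R_n/Ω = 282.1/2.0 = 141 kip.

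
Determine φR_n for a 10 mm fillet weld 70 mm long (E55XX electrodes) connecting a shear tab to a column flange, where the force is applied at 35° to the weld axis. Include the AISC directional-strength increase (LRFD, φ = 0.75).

E55XX → F_EXX = 550 MPa.
t_e = 0.707 × 10 = 7.07 mm; A_we = 7.07 × 70 = 494.9 mm².
Directional factor: 1.0 + 0.5 sin^1.5(35°) = 1.217.
F_nw = 0.6 × 550 × 1.217 = 401.7 MPa.
φR_n = 0.75 × 401.7 × 494.9 × 10⁻³ = 149.1 kN.

φR_n ≈ 149 kN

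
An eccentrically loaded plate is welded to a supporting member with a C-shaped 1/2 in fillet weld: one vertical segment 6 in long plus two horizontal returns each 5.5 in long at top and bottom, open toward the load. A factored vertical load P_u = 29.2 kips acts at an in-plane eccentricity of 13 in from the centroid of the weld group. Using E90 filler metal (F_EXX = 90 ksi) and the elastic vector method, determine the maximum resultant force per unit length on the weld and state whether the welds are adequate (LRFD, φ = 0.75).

Total weld length L_w = 17 in. Treat welds as unit-width lines.
Centroid: x̄ = 2×5.5×2.75 / 17 = 1.779 in from the vertical weld.
Polar moment about centroid: J = I_x + I_y = [6³/12 + 2×5.5×3²] + [6×1.779² + 2(5.5³/12 + 5.5×0.9706²)] = 174.1 in³.
Direct shear f_v = P/L_w = 29.2 / 17 = 1.718 kip/in (vertical).
Torsion M = P·e = 29.2 × 13 = 379.6 kip·in.
Critical point at (x, y) = (3.721, 3) from centroid. f_tx = M·y/J = 6.541 kip/in; f_ty = M·x/J = 8.113 kip/in.
Resultant f_max = √[f_tx² + (f_v + f_ty)²] = √[6.541² + (1.718 + 8.113)²] = 11.81 kip/in.
Capacity per unit length: φr_n = 0.75 × 0.6 × 90 × (0.707 × 0.5) = 14.32 kip/in.
11.81 ≤ 14.32 → adequate.

f_max ≈ 11.8 kip/in; adequate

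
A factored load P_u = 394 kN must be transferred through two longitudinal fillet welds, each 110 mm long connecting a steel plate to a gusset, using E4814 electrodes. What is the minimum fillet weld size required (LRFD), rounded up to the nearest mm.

E48XX → F_EXX = 480 MPa.
Total weld length L = 220 mm.
Required throat t_e = P_u / (φ × 0.6 F_EXX × L) = 394 / (0.75 × 0.6 × 480 × 220 × 10⁻³) = 8.291 mm.
Required leg w = t_e / 0.707 = 11.73 mm → use 12 mm.

w = 12 mm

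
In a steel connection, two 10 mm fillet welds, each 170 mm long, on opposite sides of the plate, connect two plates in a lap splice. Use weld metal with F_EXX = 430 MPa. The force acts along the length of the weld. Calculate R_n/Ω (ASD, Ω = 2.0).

Effective throat t_e = 0.707 × 10 = 7.07 mm.
Total length L = 340 mm; A_we = 7.07 × 340 = 2404 mm².
F_nw = 0.6 F_EXX = 0.6 × 430 = 258 MPa.
R_n = 258 × 2404 × 10⁻³ = 620.2 kN; R_n/Ω = 620.2/2.0 = 310.1 kN.

R_n/Ω ≈ 310 kN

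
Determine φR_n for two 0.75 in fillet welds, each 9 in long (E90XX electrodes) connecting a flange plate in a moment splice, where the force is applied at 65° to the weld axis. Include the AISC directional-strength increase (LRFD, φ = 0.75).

E90XX → F_EXX = 90 ksi.
t_e = 0.707 × 0.75 = 0.5302 in; A_we = 0.5302 × 18 = 9.544 in².
Directional factor: 1.0 + 0.5 sin^1.5(65°) = 1.431.
F_nw = 0.6 × 90 × 1.431 = 77.3 ksi.
φR_n = 0.75 × 77.3 × 9.544 = 553.3 kips.

φR_n ≈ 553 kips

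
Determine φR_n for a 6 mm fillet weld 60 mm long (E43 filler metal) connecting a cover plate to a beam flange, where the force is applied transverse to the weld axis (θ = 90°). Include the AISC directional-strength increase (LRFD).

E43XX → F_EXX = 430 MPa.
t_e = 0.707 × 6 = 4.242 mm; A_we = 4.242 × 60 = 254.5 mm².
Directional factor: 1.0 + 0.5 sin^1.5(90°) = 1.5.
F_nw = 0.6 × 430 × 1.5 = 387 MPa.
φR_n = 0.75 × 387 × 254.5 × 10⁻³ = 73.87 kN.

φR_n ≈ 73.9 kN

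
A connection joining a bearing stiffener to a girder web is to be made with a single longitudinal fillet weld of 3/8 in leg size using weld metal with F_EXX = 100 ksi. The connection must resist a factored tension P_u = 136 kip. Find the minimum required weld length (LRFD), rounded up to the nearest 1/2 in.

Throat t_e = 0.707 × 0.375 = 0.2651 in.
φr_n = 0.75 × 0.6 × 100 × 0.2651 = 11.93 kip/in.
L_req = P_u / φr_n = 136 / 11.93 = 11.4 in total.
Round up → use L = 11.5 in.

L = 11.5 in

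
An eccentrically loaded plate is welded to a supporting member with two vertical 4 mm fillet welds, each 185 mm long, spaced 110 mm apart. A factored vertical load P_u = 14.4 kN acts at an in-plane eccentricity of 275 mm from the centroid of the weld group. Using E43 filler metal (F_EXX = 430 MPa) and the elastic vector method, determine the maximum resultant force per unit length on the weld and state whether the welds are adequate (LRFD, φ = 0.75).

Total weld length L_w = 370 mm. Treat welds as unit-width lines.
Polar moment about centroid: J = 2[d³/12 + d(b/2)²] = 2[185³/12 + 185×55²] = 2175000 mm³.
Direct shear f_v = P/L_w = 14.4×10³ / 370 = 38.92 N/mm (vertical).
Torsion M = P·e = 14.4×10³ × 275 = 3960000 N·mm.
Critical point at (x, y) = (55, 92.5) from centroid. f_tx = M·y/J = 168.5 N/mm; f_ty = M·x/J = 100.2 N/mm.
Resultant f_max = √[f_tx² + (f_v + f_ty)²] = √[168.5² + (38.92 + 100.2)²] = 218.4 N/mm.
Capacity per unit length: φr_n = 0.75 × 0.6 × 430 × (0.707 × 4) = 547.2 N/mm.
218.4 ≤ 547.2 → adequate.

f_max ≈ 218 N/mm; adequate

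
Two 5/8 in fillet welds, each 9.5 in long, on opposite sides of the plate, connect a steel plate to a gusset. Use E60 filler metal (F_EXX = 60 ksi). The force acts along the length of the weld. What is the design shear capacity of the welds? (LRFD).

Effective throat t_e = 0.707 × 0.625 = 0.4419 in.
Total length L = 19 in; A_we = 0.4419 × 19 = 8.396 in².
F_nw = 0.6 F_EXX = 0.6 × 60 = 36 ksi.
φR_n = 0.75 × 36 × 8.396 = 226.7 kip.

φR_n ≈ 227 kip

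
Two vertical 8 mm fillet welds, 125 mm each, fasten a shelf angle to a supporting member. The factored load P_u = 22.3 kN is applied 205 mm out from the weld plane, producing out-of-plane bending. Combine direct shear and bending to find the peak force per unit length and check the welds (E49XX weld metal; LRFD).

E49XX → F_EXX = 490 MPa.
L_w = 2 × 125 = 250 mm; section modulus (unit throat) S = 2 × L²/6 = 5208 mm².
Direct shear f_v = P/L_w = 22.3×10³/250 = 89.2 N/mm.
Moment M = P × e = 22.3×10³ × 205 = 4571500 N·mm; bending f_b = M/S = 877.7 N/mm.
f_max = √(f_v² + f_b²) = √(89.2² + 877.7²) = 882.2 N/mm.
φr_n = 0.75 × 0.6 × 490 × (0.707 × 8) = 1247 N/mm → adequate.

f_max ≈ 882 N/mm; adequate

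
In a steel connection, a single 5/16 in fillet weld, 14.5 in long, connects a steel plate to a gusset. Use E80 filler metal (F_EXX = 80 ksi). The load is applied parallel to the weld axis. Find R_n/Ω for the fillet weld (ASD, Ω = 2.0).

Effective throat t_e = 0.707 × 0.3125 = 0.2209 in.
Total length L = 14.5 in; A_we = 0.2209 × 14.5 = 3.204 in².
F_nw = 0.6 F_EXX = 0.6 × 80 = 48 ksi.
R_n = 48 × 3.204 = 153.8 kips; R_n/Ω = 153.8/2.0 = 76.89 kips.

R_n/Ω ≈ 76.9 kips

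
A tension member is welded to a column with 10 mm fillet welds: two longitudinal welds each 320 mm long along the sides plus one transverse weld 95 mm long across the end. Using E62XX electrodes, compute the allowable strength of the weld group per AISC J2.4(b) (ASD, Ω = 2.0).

E62XX → F_EXX = 620 MPa.
t_e = 0.707 × 10 = 7.07 mm.
R_nwl = 0.6 × 620 × 7.07 × 640 × 10⁻³ = 1683 kN (longitudinal, 2 welds).
R_nwt = 0.6 × 620 × 7.07 × 95 × 10⁻³ = 249.9 kN (transverse, base value).
(i) R_nwl + R_nwt = 1933 kN; (ii) 0.85 R_nwl + 1.5 R_nwt = 1806 kN.
R_n = max = 1933 kN [governs: (i)]; R_n/Ω = 966.5 kN.

R_n/Ω ≈ 967 kN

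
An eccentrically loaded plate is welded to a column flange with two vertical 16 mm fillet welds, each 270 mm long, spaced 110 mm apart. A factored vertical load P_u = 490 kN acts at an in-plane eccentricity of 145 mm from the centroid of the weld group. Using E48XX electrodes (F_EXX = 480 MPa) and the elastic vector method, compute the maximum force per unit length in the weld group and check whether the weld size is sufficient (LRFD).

Total weld length L_w = 540 mm. Treat welds as unit-width lines.
Polar moment about centroid: J = 2[d³/12 + d(b/2)²] = 2[270³/12 + 270×55²] = 4914000 mm³.
Direct shear f_v = P/L_w = 490×10³ / 540 = 907.4 N/mm (vertical).
Torsion M = P·e = 490×10³ × 145 = 71050000 N·mm.
Critical point at (x, y) = (55, 135) from centroid. f_tx = M·y/J = 1952 N/mm; f_ty = M·x/J = 795.2 N/mm.
Resultant f_max = √[f_tx² + (f_v + f_ty)²] = √[1952² + (907.4 + 795.2)²] = 2590 N/mm.
Capacity per unit length: φr_n = 0.75 × 0.6 × 480 × (0.707 × 16) = 2443 N/mm.
2590 > 2443 → NOT adequate.

f_max ≈ 2590 N/mm; NOT adequate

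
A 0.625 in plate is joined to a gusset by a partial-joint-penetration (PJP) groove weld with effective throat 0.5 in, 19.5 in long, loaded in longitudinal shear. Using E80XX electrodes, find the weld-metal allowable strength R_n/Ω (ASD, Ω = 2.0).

R_n/Ω ≈ 234 kip

E80XX → F_EXX = 80 ksi.
Effective throat (given) t_e = 0.5 in.
A_we = 0.5 × 19.5 = 9.75 in².
F_nw = 0.6 F_EXX = 48 ksi.
R_n/Ω = (48 × 9.75) / 2.0 = 234 kip.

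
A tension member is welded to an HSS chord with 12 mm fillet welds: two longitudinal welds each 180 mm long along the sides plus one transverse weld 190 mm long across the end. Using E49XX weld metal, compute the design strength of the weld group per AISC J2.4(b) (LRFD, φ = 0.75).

E49XX → F_EXX = 490 MPa.
t_e = 0.707 × 12 = 8.484 mm.
R_nwl = 0.6 × 490 × 8.484 × 360 × 10⁻³ = 897.9 kN (longitudinal, 2 welds).
R_nwt = 0.6 × 490 × 8.484 × 190 × 10⁻³ = 473.9 kN (transverse, base value).
(i) R_nwl + R_nwt = 1372 kN; (ii) 0.85 R_nwl + 1.5 R_nwt = 1474 kN.
R_n = max = 1474 kN [governs: (ii)]; φR_n = 1106 kN.

φR_n ≈ 1110 kN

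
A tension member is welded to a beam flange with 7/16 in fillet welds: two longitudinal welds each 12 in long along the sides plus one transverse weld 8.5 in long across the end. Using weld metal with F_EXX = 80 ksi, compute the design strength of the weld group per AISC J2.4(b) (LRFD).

t_e = 0.707 × 0.4375 = 0.3093 in.
R_nwl = 0.6 × 80 × 0.3093 × 24 = 356.3 kip (longitudinal, 2 welds).
R_nwt = 0.6 × 80 × 0.3093 × 8.5 = 126.2 kip (transverse, base value).
(i) R_nwl + R_nwt = 482.5 kip; (ii) 0.85 R_nwl + 1.5 R_nwt = 492.2 kip.
R_n = max = 492.2 kip [governs: (ii)]; φR_n = 369.1 kip.

φR_n ≈ 369 kip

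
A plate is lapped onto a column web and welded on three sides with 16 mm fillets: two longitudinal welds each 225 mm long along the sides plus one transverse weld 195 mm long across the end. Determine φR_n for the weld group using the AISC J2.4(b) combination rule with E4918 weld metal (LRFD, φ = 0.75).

E49XX → F_EXX = 490 MPa.
t_e = 0.707 × 16 = 11.31 mm.
R_nwl = 0.6 × 490 × 11.31 × 450 × 10⁻³ = 1497 kN (longitudinal, 2 welds).
R_nwt = 0.6 × 490 × 11.31 × 195 × 10⁻³ = 648.5 kN (transverse, base value).
(i) R_nwl + R_nwt = 2145 kN; (ii) 0.85 R_nwl + 1.5 R_nwt = 2245 kN.
R_n = max = 2245 kN [governs: (ii)]; φR_n = 1684 kN.

φR_n ≈ 1680 kN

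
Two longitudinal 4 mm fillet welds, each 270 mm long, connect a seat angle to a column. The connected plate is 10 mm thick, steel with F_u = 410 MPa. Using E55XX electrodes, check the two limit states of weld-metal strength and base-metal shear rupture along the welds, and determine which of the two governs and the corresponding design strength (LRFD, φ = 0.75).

E55XX → F_EXX = 550 MPa.
t_e = 0.707 × 4 = 2.828 mm; L = 540 mm.
Weld metal: φR_n = 0.75 × 0.6 × 550 × 2.828 × 540 × 10⁻³ = 378 kN.
Base metal (shear rupture): φR_n = 0.75 × 0.6 × 410 × 10 × 540 × 10⁻³ = 996.3 kN.
Governing: weld metal.

φR_n ≈ 378 kN (weld metal governs)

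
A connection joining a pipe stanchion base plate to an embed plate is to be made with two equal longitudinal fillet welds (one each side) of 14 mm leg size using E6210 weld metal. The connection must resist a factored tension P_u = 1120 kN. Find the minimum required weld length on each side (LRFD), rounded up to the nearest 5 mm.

E62XX → F_EXX = 620 MPa.
Throat t_e = 0.707 × 14 = 9.898 mm.
φr_n = 0.75 × 0.6 × 620 × 9.898 × 10⁻³ = 2.762 kN/mm.
L_req = P_u / φr_n = 1120 / 2.762 = 405.6 mm total.
Per side: 405.6 / 2 = 202.8 mm.
Round up → use L = 205 mm on each side.

L = 205 mm on each side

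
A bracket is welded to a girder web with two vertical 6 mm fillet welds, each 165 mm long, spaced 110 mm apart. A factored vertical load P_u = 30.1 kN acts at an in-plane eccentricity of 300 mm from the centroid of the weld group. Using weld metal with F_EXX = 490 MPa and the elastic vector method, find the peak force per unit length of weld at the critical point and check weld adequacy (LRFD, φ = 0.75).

f_max ≈ 568 N/mm; adequate

Total weld length L_w = 330 mm. Treat welds as unit-width lines.
Polar moment about centroid: J = 2[d³/12 + d(b/2)²] = 2[165³/12 + 165×55²] = 1747000 mm³.
Direct shear f_v = P/L_w = 30.1×10³ / 330 = 91.21 N/mm (vertical).
Torsion M = P·e = 30.1×10³ × 300 = 9030000 N·mm.
Critical point at (x, y) = (55, 82.5) from centroid. f_tx = M·y/J = 426.4 N/mm; f_ty = M·x/J = 284.3 N/mm.
Resultant f_max = √[f_tx² + (f_v + f_ty)²] = √[426.4² + (91.21 + 284.3)²] = 568.2 N/mm.
Capacity per unit length: φr_n = 0.75 × 0.6 × 490 × (0.707 × 6) = 935.4 N/mm.
568.2 ≤ 935.4 → adequate.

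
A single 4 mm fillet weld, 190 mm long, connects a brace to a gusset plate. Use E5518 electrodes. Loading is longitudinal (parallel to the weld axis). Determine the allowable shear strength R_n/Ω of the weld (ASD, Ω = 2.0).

R_n/Ω ≈ 88.7 kN

E55XX → F_EXX = 550 MPa.
Effective throat t_e = 0.707 × 4 = 2.828 mm.
Total length L = 190 mm; A_we = 2.828 × 190 = 537.3 mm².
F_nw = 0.6 F_EXX = 0.6 × 550 = 330 MPa.
R_n = 330 × 537.3 × 10⁻³ = 177.3 kN; R_n/Ω = 177.3/2.0 = 88.66 kN.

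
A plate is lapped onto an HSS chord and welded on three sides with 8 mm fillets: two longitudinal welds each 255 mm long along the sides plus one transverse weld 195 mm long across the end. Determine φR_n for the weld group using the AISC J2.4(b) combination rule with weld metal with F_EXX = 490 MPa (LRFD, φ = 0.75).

φR_n ≈ 905 kN

t_e = 0.707 × 8 = 5.656 mm.
R_nwl = 0.6 × 490 × 5.656 × 510 × 10⁻³ = 848.1 kN (longitudinal, 2 welds).
R_nwt = 0.6 × 490 × 5.656 × 195 × 10⁻³ = 324.3 kN (transverse, base value).
(i) R_nwl + R_nwt = 1172 kN; (ii) 0.85 R_nwl + 1.5 R_nwt = 1207 kN.
R_n = max = 1207 kN [governs: (ii)]; φR_n = 905.4 kN.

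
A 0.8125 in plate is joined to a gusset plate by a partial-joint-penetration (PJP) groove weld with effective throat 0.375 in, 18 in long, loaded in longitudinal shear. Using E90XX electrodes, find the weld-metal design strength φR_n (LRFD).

φR_n ≈ 273 kips

E90XX → F_EXX = 90 ksi.
Effective throat (given) t_e = 0.375 in.
A_we = 0.375 × 18 = 6.75 in².
F_nw = 0.6 F_EXX = 54 ksi.
φR_n = 0.75 × 54 × 6.75 = 273.4 kips.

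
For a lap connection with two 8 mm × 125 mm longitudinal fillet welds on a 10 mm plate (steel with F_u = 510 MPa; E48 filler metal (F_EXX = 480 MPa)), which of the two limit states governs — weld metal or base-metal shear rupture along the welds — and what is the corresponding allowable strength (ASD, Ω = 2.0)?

R_n/Ω ≈ 204 kN (weld metal governs)

t_e = 0.707 × 8 = 5.656 mm; L = 250 mm.
Weld metal: R_n/Ω = (1/2.0) × 0.6 × 480 × 5.656 × 250 × 10⁻³ = 203.6 kN.
Base metal (shear rupture): R_n/Ω = (1/2.0) × 0.6 × 510 × 10 × 250 × 10⁻³ = 382.5 kN.
Governing: weld metal.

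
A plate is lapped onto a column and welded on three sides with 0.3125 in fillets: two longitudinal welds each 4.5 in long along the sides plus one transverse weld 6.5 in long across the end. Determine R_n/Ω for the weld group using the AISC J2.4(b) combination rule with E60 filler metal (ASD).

R_n/Ω ≈ 69.2 kip

E60XX → F_EXX = 60 ksi.
t_e = 0.707 × 0.3125 = 0.2209 in.
R_nwl = 0.6 × 60 × 0.2209 × 9 = 71.58 kip (longitudinal, 2 welds).
R_nwt = 0.6 × 60 × 0.2209 × 6.5 = 51.7 kip (transverse, base value).
(i) R_nwl + R_nwt = 123.3 kip; (ii) 0.85 R_nwl + 1.5 R_nwt = 138.4 kip.
R_n = max = 138.4 kip [governs: (ii)]; R_n/Ω = 69.2 kip.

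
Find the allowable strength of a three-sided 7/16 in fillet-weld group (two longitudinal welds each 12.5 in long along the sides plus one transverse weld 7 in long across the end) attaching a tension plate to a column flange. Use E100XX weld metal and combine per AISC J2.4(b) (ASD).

E100XX → F_EXX = 100 ksi.
t_e = 0.707 × 0.4375 = 0.3093 in.
R_nwl = 0.6 × 100 × 0.3093 × 25 = 464 kip (longitudinal, 2 welds).
R_nwt = 0.6 × 100 × 0.3093 × 7 = 129.9 kip (transverse, base value).
(i) R_nwl + R_nwt = 593.9 kip; (ii) 0.85 R_nwl + 1.5 R_nwt = 589.2 kip.
R_n = max = 593.9 kip [governs: (i)]; R_n/Ω = 296.9 kip.

R_n/Ω ≈ 297 kip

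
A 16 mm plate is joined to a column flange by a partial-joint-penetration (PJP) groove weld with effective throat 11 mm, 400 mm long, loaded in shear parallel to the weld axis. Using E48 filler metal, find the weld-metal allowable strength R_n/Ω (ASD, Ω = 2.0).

R_n/Ω ≈ 634 kN

E48XX → F_EXX = 480 MPa.
Effective throat (given) t_e = 11 mm.
A_we = 11 × 400 = 4400 mm².
F_nw = 0.6 F_EXX = 288 MPa.
R_n/Ω = (288 × 4400) / 2.0 × 10⁻³ = 633.6 kN.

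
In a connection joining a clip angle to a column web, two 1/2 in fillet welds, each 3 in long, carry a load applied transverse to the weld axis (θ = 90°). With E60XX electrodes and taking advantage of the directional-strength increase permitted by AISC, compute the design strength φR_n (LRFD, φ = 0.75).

φR_n ≈ 85.9 kips

E60XX → F_EXX = 60 ksi.
t_e = 0.707 × 0.5 = 0.3535 in; A_we = 0.3535 × 6 = 2.121 in².
Directional factor: 1.0 + 0.5 sin^1.5(90°) = 1.5.
F_nw = 0.6 × 60 × 1.5 = 54 ksi.
φR_n = 0.75 × 54 × 2.121 = 85.9 kips.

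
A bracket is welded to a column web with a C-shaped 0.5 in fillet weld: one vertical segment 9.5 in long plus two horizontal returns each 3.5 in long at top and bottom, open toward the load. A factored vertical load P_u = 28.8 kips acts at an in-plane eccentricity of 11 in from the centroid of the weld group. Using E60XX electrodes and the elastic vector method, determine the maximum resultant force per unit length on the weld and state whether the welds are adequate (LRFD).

f_max ≈ 8.01 kip/in; adequate

E60XX → F_EXX = 60 ksi.
Total weld length L_w = 16.5 in. Treat welds as unit-width lines.
Centroid: x̄ = 2×3.5×1.75 / 16.5 = 0.7424 in from the vertical weld.
Polar moment about centroid: J = I_x + I_y = [9.5³/12 + 2×3.5×4.75²] + [9.5×0.7424² + 2(3.5³/12 + 3.5×1.008²)] = 248.9 in³.
Direct shear f_v = P/L_w = 28.8 / 16.5 = 1.745 kip/in (vertical).
Torsion M = P·e = 28.8 × 11 = 316.8 kip·in.
Critical point at (x, y) = (2.758, 4.75) from centroid. f_tx = M·y/J = 6.046 kip/in; f_ty = M·x/J = 3.51 kip/in.
Resultant f_max = √[f_tx² + (f_v + f_ty)²] = √[6.046² + (1.745 + 3.51)²] = 8.011 kip/in.
Capacity per unit length: φr_n = 0.75 × 0.6 × 60 × (0.707 × 0.5) = 9.544 kip/in.
8.011 ≤ 9.544 → adequate.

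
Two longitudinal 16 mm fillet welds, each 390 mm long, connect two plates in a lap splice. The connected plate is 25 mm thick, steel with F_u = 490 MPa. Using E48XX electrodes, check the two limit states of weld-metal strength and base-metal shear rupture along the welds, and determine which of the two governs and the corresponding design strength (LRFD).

φR_n ≈ 1910 kN (weld metal governs)

E48XX → F_EXX = 480 MPa.
t_e = 0.707 × 16 = 11.31 mm; L = 780 mm.
Weld metal: φR_n = 0.75 × 0.6 × 480 × 11.31 × 780 × 10⁻³ = 1906 kN.
Base metal (shear rupture): φR_n = 0.75 × 0.6 × 490 × 25 × 780 × 10⁻³ = 4300 kN.
Governing: weld metal.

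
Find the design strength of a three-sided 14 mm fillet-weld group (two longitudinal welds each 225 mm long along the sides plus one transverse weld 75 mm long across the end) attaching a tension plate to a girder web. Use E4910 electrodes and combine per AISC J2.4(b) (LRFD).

E49XX → F_EXX = 490 MPa.
t_e = 0.707 × 14 = 9.898 mm.
R_nwl = 0.6 × 490 × 9.898 × 450 × 10⁻³ = 1310 kN (longitudinal, 2 welds).
R_nwt = 0.6 × 490 × 9.898 × 75 × 10⁻³ = 218.3 kN (transverse, base value).
(i) R_nwl + R_nwt = 1528 kN; (ii) 0.85 R_nwl + 1.5 R_nwt = 1440 kN.
R_n = max = 1528 kN [governs: (i)]; φR_n = 1146 kN.

φR_n ≈ 1150 kN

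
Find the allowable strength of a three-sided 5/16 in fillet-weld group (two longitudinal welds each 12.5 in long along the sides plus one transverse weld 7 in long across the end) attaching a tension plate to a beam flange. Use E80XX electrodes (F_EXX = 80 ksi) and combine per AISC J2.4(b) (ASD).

R_n/Ω ≈ 170 kips

t_e = 0.707 × 0.3125 = 0.2209 in.
R_nwl = 0.6 × 80 × 0.2209 × 25 = 265.1 kips (longitudinal, 2 welds).
R_nwt = 0.6 × 80 × 0.2209 × 7 = 74.23 kips (transverse, base value).
(i) R_nwl + R_nwt = 339.4 kips; (ii) 0.85 R_nwl + 1.5 R_nwt = 336.7 kips.
R_n = max = 339.4 kips [governs: (i)]; R_n/Ω = 169.7 kips.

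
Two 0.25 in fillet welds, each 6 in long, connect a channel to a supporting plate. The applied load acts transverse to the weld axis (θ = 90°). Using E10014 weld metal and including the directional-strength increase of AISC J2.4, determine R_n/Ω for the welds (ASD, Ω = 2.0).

E100XX → F_EXX = 100 ksi.
t_e = 0.707 × 0.25 = 0.1767 in; A_we = 0.1767 × 12 = 2.121 in².
Directional factor: 1.0 + 0.5 sin^1.5(90°) = 1.5.
F_nw = 0.6 × 100 × 1.5 = 90 ksi.
R_n/Ω = (90 × 2.121) / 2.0 = 95.44 kip.

R_n/Ω ≈ 95.4 kip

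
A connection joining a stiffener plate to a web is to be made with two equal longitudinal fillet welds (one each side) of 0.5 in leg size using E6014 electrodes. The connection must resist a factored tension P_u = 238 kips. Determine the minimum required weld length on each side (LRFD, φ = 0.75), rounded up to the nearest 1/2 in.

E60XX → F_EXX = 60 ksi.
Throat t_e = 0.707 × 0.5 = 0.3535 in.
φr_n = 0.75 × 0.6 × 60 × 0.3535 = 9.544 kips/in.
L_req = P_u / φr_n = 238 / 9.544 = 24.94 in total.
Per side: 24.94 / 2 = 12.47 in.
Round up → use L = 12.5 in on each side.

L = 12.5 in on each side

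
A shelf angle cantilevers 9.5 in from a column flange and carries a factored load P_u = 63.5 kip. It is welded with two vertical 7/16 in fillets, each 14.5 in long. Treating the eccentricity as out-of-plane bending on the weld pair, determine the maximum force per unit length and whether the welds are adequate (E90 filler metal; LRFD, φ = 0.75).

f_max ≈ 8.88 kip/in; adequate

E90XX → F_EXX = 90 ksi.
L_w = 2 × 14.5 = 29 in; section modulus (unit throat) S = 2 × L²/6 = 70.08 in².
Direct shear f_v = P/L_w = 63.5/29 = 2.19 kip/in.
Moment M = P × e = 63.5 × 9.5 = 603.25 kip·in; bending f_b = M/S = 8.608 kip/in.
f_max = √(f_v² + f_b²) = √(2.19² + 8.608²) = 8.882 kip/in.
φr_n = 0.75 × 0.6 × 90 × (0.707 × 0.4375) = 12.53 kip/in → adequate.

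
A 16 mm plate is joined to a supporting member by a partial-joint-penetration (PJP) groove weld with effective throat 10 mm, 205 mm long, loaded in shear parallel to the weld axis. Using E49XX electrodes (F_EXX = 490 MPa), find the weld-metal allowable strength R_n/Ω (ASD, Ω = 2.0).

Effective throat (given) t_e = 10 mm.
A_we = 10 × 205 = 2050 mm².
F_nw = 0.6 F_EXX = 294 MPa.
R_n/Ω = (294 × 2050) / 2.0 × 10⁻³ = 301.4 kN.

R_n/Ω ≈ 301 kN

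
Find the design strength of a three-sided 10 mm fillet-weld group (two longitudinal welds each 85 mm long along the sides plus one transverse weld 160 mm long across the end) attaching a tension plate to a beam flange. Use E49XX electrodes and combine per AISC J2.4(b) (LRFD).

E49XX → F_EXX = 490 MPa.
t_e = 0.707 × 10 = 7.07 mm.
R_nwl = 0.6 × 490 × 7.07 × 170 × 10⁻³ = 353.4 kN (longitudinal, 2 welds).
R_nwt = 0.6 × 490 × 7.07 × 160 × 10⁻³ = 332.6 kN (transverse, base value).
(i) R_nwl + R_nwt = 685.9 kN; (ii) 0.85 R_nwl + 1.5 R_nwt = 799.2 kN.
R_n = max = 799.2 kN [governs: (ii)]; φR_n = 599.4 kN.

φR_n ≈ 599 kN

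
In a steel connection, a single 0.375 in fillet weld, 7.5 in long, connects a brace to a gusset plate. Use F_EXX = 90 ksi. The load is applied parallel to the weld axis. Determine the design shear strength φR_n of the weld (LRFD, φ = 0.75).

φR_n ≈ 80.5 kip

Effective throat t_e = 0.707 × 0.375 = 0.2651 in.
Total length L = 7.5 in; A_we = 0.2651 × 7.5 = 1.988 in².
F_nw = 0.6 F_EXX = 0.6 × 90 = 54 ksi.
φR_n = 0.75 × 54 × 1.988 = 80.53 kip.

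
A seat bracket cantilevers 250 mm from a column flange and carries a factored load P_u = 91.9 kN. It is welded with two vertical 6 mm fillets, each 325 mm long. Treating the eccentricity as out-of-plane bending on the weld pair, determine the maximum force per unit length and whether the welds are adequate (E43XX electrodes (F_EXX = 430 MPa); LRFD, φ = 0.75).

L_w = 2 × 325 = 650 mm; section modulus (unit throat) S = 2 × L²/6 = 35210 mm².
Direct shear f_v = P/L_w = 91.9×10³/650 = 141.4 N/mm.
Moment M = P × e = 91.9×10³ × 250 = 22975000 N·mm; bending f_b = M/S = 652.5 N/mm.
f_max = √(f_v² + f_b²) = √(141.4² + 652.5²) = 667.7 N/mm.
φr_n = 0.75 × 0.6 × 430 × (0.707 × 6) = 820.8 N/mm → adequate.

f_max ≈ 668 N/mm; adequate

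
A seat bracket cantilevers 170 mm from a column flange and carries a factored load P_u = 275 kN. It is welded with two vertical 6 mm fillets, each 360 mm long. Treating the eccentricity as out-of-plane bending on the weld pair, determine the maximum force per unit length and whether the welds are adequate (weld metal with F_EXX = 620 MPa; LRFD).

L_w = 2 × 360 = 720 mm; section modulus (unit throat) S = 2 × L²/6 = 43200 mm².
Direct shear f_v = P/L_w = 275×10³/720 = 381.9 N/mm.
Moment M = P × e = 275×10³ × 170 = 46750000 N·mm; bending f_b = M/S = 1082 N/mm.
f_max = √(f_v² + f_b²) = √(381.9² + 1082²) = 1148 N/mm.
φr_n = 0.75 × 0.6 × 620 × (0.707 × 6) = 1184 N/mm → adequate.

f_max ≈ 1150 N/mm; adequate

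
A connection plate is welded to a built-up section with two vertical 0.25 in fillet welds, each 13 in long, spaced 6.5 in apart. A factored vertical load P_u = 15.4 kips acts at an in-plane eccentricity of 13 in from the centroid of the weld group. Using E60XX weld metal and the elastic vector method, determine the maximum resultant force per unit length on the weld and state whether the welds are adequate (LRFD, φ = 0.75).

E60XX → F_EXX = 60 ksi.
Total weld length L_w = 26 in. Treat welds as unit-width lines.
Polar moment about centroid: J = 2[d³/12 + d(b/2)²] = 2[13³/12 + 13×3.25²] = 640.8 in³.
Direct shear f_v = P/L_w = 15.4 / 26 = 0.5923 kip/in (vertical).
Torsion M = P·e = 15.4 × 13 = 200.2 kip·in.
Critical point at (x, y) = (3.25, 6.5) from centroid. f_tx = M·y/J = 2.031 kip/in; f_ty = M·x/J = 1.015 kip/in.
Resultant f_max = √[f_tx² + (f_v + f_ty)²] = √[2.031² + (0.5923 + 1.015)²] = 2.59 kip/in.
Capacity per unit length: φr_n = 0.75 × 0.6 × 60 × (0.707 × 0.25) = 4.772 kip/in.
2.59 ≤ 4.772 → adequate.

f_max ≈ 2.59 kip/in; adequate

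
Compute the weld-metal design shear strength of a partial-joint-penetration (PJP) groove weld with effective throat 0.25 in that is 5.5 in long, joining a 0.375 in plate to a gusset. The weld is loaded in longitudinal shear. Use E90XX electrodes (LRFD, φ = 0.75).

E90XX → F_EXX = 90 ksi.
Effective throat (given) t_e = 0.25 in.
A_we = 0.25 × 5.5 = 1.375 in².
F_nw = 0.6 F_EXX = 54 ksi.
φR_n = 0.75 × 54 × 1.375 = 55.69 kips.

φR_n ≈ 55.7 kips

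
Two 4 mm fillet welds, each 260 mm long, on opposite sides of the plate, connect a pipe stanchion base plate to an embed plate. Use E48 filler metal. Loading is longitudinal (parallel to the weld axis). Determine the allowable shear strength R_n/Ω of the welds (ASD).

E48XX → F_EXX = 480 MPa.
Effective throat t_e = 0.707 × 4 = 2.828 mm.
Total length L = 520 mm; A_we = 2.828 × 520 = 1471 mm².
F_nw = 0.6 F_EXX = 0.6 × 480 = 288 MPa.
R_n = 288 × 1471 × 10⁻³ = 423.5 kN; R_n/Ω = 423.5/2.0 = 211.8 kN.

R_n/Ω ≈ 212 kN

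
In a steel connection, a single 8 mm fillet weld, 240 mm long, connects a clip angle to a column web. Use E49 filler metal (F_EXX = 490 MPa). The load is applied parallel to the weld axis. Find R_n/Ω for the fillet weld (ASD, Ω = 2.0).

Effective throat t_e = 0.707 × 8 = 5.656 mm.
Total length L = 240 mm; A_we = 5.656 × 240 = 1357 mm².
F_nw = 0.6 F_EXX = 0.6 × 490 = 294 MPa.
R_n = 294 × 1357 × 10⁻³ = 399.1 kN; R_n/Ω = 399.1/2.0 = 199.5 kN.

R_n/Ω ≈ 200 kN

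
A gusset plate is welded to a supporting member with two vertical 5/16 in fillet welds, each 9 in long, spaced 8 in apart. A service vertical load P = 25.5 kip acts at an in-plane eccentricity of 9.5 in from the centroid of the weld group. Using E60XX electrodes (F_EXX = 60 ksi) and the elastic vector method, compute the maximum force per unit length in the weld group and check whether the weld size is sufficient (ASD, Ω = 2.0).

f_max ≈ 4.63 kip/in; NOT adequate

Total weld length L_w = 18 in. Treat welds as unit-width lines.
Polar moment about centroid: J = 2[d³/12 + d(b/2)²] = 2[9³/12 + 9×4²] = 409.5 in³.
Direct shear f_v = P/L_w = 25.5 / 18 = 1.417 kip/in (vertical).
Torsion M = P·e = 25.5 × 9.5 = 242.25 kip·in.
Critical point at (x, y) = (4, 4.5) from centroid. f_tx = M·y/J = 2.662 kip/in; f_ty = M·x/J = 2.366 kip/in.
Resultant f_max = √[f_tx² + (f_v + f_ty)²] = √[2.662² + (1.417 + 2.366)²] = 4.626 kip/in.
Capacity per unit length: r_n/Ω = (1/2.0) × 0.6 × 60 × (0.707 × 0.3125) = 3.977 kip/in.
4.626 > 3.977 → NOT adequate.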